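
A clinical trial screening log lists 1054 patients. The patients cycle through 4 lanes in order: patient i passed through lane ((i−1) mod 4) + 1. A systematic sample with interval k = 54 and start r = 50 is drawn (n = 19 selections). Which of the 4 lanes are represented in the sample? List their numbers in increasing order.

2, 4

Consecutive selections differ by k = 54, so their lane numbers differ by 54 mod 4 = 2.
gcd(54, 4) = 2, so the sample visits 4/2 = 2 distinct residues mod 4.
Start 50 is lane 2; the lanes hit are 2, 4.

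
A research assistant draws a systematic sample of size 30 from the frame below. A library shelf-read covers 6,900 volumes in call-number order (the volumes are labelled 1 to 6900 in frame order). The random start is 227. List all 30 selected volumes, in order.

k = N/n = 6900/30 = 230
volume 1: 227
volume 2: 227 + 230 = 457
volume 3: 457 + 230 = 687
volume 4: 687 + 230 = 917
volume 5: 917 + 230 = 1147
volume 6: 1147 + 230 = 1377
volume 7: 1377 + 230 = 1607
volume 8: 1607 + 230 = 1837
volume 9: 1837 + 230 = 2067
volume 10: 2067 + 230 = 2297
volume 11: 2297 + 230 = 2527
volume 12: 2527 + 230 = 2757
volume 13: 2757 + 230 = 2987
volume 14: 2987 + 230 = 3217
volume 15: 3217 + 230 = 3447
volume 16: 3447 + 230 = 3677
volume 17: 3677 + 230 = 3907
volume 18: 3907 + 230 = 4137
volume 19: 4137 + 230 = 4367
volume 20: 4367 + 230 = 4597
volume 21: 4597 + 230 = 4827
volume 22: 4827 + 230 = 5057
volume 23: 5057 + 230 = 5287
volume 24: 5287 + 230 = 5517
volume 25: 5517 + 230 = 5747
volume 26: 5747 + 230 = 5977
volume 27: 5977 + 230 = 6207
volume 28: 6207 + 230 = 6437
volume 29: 6437 + 230 = 6667
volume 30: 6667 + 230 = 6897

227, 457, 687, 917, 1147, 1377, 1607, 1837, 2067, 2297, 2527, 2757, 2987, 3217, 3447, 3677, 3907, 4137, 4367, 4597, 4827, 5057, 5287, 5517, 5747, 5977, 6207, 6437, 6667, 6897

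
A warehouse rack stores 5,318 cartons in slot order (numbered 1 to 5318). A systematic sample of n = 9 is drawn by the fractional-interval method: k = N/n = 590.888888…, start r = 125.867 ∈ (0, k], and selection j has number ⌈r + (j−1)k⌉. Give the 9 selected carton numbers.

j=1: r + 0k = 125.867 → ⌈·⌉ = 126
j=2: r + 1k = 716.755888… → ⌈·⌉ = 717
j=3: r + 2k = 1307.644777… → ⌈·⌉ = 1308
j=4: r + 3k = 1898.533666… → ⌈·⌉ = 1899
j=5: r + 4k = 2489.422555… → ⌈·⌉ = 2490
j=6: r + 5k = 3080.311444… → ⌈·⌉ = 3081
j=7: r + 6k = 3671.200333… → ⌈·⌉ = 3672
j=8: r + 7k = 4262.089222… → ⌈·⌉ = 4263
j=9: r + 8k = 4852.978111… → ⌈·⌉ = 4853

126, 717, 1308, 1899, 2490, 3081, 3672, 4263, 4853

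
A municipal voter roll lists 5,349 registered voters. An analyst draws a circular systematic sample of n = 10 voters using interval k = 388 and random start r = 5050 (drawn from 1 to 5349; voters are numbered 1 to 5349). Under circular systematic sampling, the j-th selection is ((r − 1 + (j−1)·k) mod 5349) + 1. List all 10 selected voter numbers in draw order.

Selection 1: 5050
Selection 2: 5050 + 388 = 5438 → 5438 − 5349 = 89
Selection 3: 89 + 388 = 477
Selection 4: 477 + 388 = 865
Selection 5: 865 + 388 = 1253
Selection 6: 1253 + 388 = 1641
Selection 7: 1641 + 388 = 2029
Selection 8: 2029 + 388 = 2417
Selection 9: 2417 + 388 = 2805
Selection 10: 2805 + 388 = 3193

5050, 89, 477, 865, 1253, 1641, 2029, 2417, 2805, 3193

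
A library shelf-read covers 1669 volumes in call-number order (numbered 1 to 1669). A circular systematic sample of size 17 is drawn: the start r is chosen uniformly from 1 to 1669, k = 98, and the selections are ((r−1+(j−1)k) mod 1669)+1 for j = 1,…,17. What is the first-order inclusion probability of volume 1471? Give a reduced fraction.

17/1669

For each position j, as r ranges over 1…1669 the j-th selection hits every volume exactly once, so volume 1471 is selected for exactly 17 of the 1669 starts.
Inclusion probability = 17/1669.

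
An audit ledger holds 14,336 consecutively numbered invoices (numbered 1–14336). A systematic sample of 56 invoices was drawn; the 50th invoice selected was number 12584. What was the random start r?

40

k = 14336/56 = 256
r = 12584 − (50−1)×256 = 12584 − 12544 = 40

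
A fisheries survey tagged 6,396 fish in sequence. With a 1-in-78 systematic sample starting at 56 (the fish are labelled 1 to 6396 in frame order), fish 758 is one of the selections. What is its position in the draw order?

10

k = 78
position = (758 − 56)/78 + 1 = 702/78 + 1 = 9 + 1 = 10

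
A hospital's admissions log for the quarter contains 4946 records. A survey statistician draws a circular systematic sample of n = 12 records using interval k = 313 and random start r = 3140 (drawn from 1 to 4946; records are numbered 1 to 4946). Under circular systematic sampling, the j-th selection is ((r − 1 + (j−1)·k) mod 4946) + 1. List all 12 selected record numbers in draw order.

Selection 1: 3140
Selection 2: 3140 + 313 = 3453
Selection 3: 3453 + 313 = 3766
Selection 4: 3766 + 313 = 4079
Selection 5: 4079 + 313 = 4392
Selection 6: 4392 + 313 = 4705
Selection 7: 4705 + 313 = 5018 → 5018 − 4946 = 72
Selection 8: 72 + 313 = 385
Selection 9: 385 + 313 = 698
Selection 10: 698 + 313 = 1011
Selection 11: 1011 + 313 = 1324
Selection 12: 1324 + 313 = 1637

3140, 3453, 3766, 4079, 4392, 4705, 72, 385, 698, 1011, 1324, 1637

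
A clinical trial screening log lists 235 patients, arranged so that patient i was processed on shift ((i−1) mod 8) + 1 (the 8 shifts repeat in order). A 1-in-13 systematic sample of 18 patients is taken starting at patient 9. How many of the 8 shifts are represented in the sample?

Consecutive selections differ by k = 13, so their shift numbers differ by 13 mod 8 = 5.
gcd(13, 8) = 1, so the sample visits 8/1 = 8 distinct residues mod 8.
Start 9 is shift 1; the shifts hit are 1, 2, 3, 4, 5, 6, 7, 8.

8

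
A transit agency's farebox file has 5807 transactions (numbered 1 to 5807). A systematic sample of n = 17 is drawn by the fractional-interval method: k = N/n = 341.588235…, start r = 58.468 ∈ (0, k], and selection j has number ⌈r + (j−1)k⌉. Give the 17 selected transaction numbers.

59, 401, 742, 1084, 1425, 1767, 2108, 2450, 2792, 3133, 3475, 3816, 4158, 4500, 4841, 5183, 5524

j=1: r + 0k = 58.468 → ⌈·⌉ = 59
j=2: r + 1k = 400.056235… → ⌈·⌉ = 401
j=3: r + 2k = 741.644470… → ⌈·⌉ = 742
j=4: r + 3k = 1083.232705… → ⌈·⌉ = 1084
j=5: r + 4k = 1424.820941… → ⌈·⌉ = 1425
j=6: r + 5k = 1766.409176… → ⌈·⌉ = 1767
j=7: r + 6k = 2107.997411… → ⌈·⌉ = 2108
j=8: r + 7k = 2449.585647… → ⌈·⌉ = 2450
j=9: r + 8k = 2791.173882… → ⌈·⌉ = 2792
j=10: r + 9k = 3132.762117… → ⌈·⌉ = 3133
j=11: r + 10k = 3474.350352… → ⌈·⌉ = 3475
j=12: r + 11k = 3815.938588… → ⌈·⌉ = 3816
j=13: r + 12k = 4157.526823… → ⌈·⌉ = 4158
j=14: r + 13k = 4499.115058… → ⌈·⌉ = 4500
j=15: r + 14k = 4840.703294… → ⌈·⌉ = 4841
j=16: r + 15k = 5182.291529… → ⌈·⌉ = 5183
j=17: r + 16k = 5523.879764… → ⌈·⌉ = 5524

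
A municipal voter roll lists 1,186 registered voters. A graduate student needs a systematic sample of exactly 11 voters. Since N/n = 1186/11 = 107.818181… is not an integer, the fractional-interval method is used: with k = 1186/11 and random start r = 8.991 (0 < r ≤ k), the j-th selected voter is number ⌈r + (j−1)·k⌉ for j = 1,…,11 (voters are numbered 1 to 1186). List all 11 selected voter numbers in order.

9, 117, 225, 333, 441, 549, 656, 764, 872, 980, 1088

j=1: r + 0k = 8.991 → ⌈·⌉ = 9
j=2: r + 1k = 116.809181… → ⌈·⌉ = 117
j=3: r + 2k = 224.627363… → ⌈·⌉ = 225
j=4: r + 3k = 332.445545… → ⌈·⌉ = 333
j=5: r + 4k = 440.263727… → ⌈·⌉ = 441
j=6: r + 5k = 548.081909… → ⌈·⌉ = 549
j=7: r + 6k = 655.900090… → ⌈·⌉ = 656
j=8: r + 7k = 763.718272… → ⌈·⌉ = 764
j=9: r + 8k = 871.536454… → ⌈·⌉ = 872
j=10: r + 9k = 979.354636… → ⌈·⌉ = 980
j=11: r + 10k = 1087.172818… → ⌈·⌉ = 1088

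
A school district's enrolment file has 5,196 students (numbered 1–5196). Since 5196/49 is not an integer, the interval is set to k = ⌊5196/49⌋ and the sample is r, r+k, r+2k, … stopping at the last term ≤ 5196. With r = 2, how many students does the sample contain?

k = ⌊5196/49⌋ = 106
Achieved size = ⌊(5196 − 2)/106⌋ + 1 = ⌊5194/106⌋ + 1 = 49 + 1 = 50
(last selection: 2 + 49×106 = 5196 ≤ 5196; next would be 5302 > 5196)

50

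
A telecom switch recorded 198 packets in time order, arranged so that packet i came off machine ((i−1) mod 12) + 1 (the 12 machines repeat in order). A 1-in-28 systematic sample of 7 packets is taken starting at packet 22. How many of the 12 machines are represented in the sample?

Consecutive selections differ by k = 28, so their machine numbers differ by 28 mod 12 = 4.
gcd(28, 12) = 4, so the sample visits 12/4 = 3 distinct residues mod 12.
Start 22 is machine 10; the machines hit are 2, 6, 10.

3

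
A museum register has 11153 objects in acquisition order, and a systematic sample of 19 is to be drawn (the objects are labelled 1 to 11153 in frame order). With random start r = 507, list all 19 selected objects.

507, 1094, 1681, 2268, 2855, 3442, 4029, 4616, 5203, 5790, 6377, 6964, 7551, 8138, 8725, 9312, 9899, 10486, 11073

k = N/n = 11153/19 = 587
object 1: 507
object 2: 507 + 587 = 1094
object 3: 1094 + 587 = 1681
object 4: 1681 + 587 = 2268
object 5: 2268 + 587 = 2855
object 6: 2855 + 587 = 3442
object 7: 3442 + 587 = 4029
object 8: 4029 + 587 = 4616
object 9: 4616 + 587 = 5203
object 10: 5203 + 587 = 5790
object 11: 5790 + 587 = 6377
object 12: 6377 + 587 = 6964
object 13: 6964 + 587 = 7551
object 14: 7551 + 587 = 8138
object 15: 8138 + 587 = 8725
object 16: 8725 + 587 = 9312
object 17: 9312 + 587 = 9899
object 18: 9899 + 587 = 10486
object 19: 10486 + 587 = 11073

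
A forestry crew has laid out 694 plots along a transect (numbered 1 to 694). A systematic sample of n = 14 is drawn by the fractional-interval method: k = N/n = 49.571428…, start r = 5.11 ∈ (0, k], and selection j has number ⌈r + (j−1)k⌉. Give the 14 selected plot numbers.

6, 55, 105, 154, 204, 253, 303, 353, 402, 452, 501, 551, 600, 650

j=1: r + 0k = 5.11 → ⌈·⌉ = 6
j=2: r + 1k = 54.681428… → ⌈·⌉ = 55
j=3: r + 2k = 104.252857… → ⌈·⌉ = 105
j=4: r + 3k = 153.824285… → ⌈·⌉ = 154
j=5: r + 4k = 203.395714… → ⌈·⌉ = 204
j=6: r + 5k = 252.967142… → ⌈·⌉ = 253
j=7: r + 6k = 302.538571… → ⌈·⌉ = 303
j=8: r + 7k = 352.11 → ⌈·⌉ = 353
j=9: r + 8k = 401.681428… → ⌈·⌉ = 402
j=10: r + 9k = 451.252857… → ⌈·⌉ = 452
j=11: r + 10k = 500.824285… → ⌈·⌉ = 501
j=12: r + 11k = 550.395714… → ⌈·⌉ = 551
j=13: r + 12k = 599.967142… → ⌈·⌉ = 600
j=14: r + 13k = 649.538571… → ⌈·⌉ = 650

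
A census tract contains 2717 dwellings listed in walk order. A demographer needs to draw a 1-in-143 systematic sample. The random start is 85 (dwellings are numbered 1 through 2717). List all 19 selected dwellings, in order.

85, 228, 371, 514, 657, 800, 943, 1086, 1229, 1372, 1515, 1658, 1801, 1944, 2087, 2230, 2373, 2516, 2659

dwelling 1: 85
dwelling 2: 85 + 143 = 228
dwelling 3: 228 + 143 = 371
dwelling 4: 371 + 143 = 514
dwelling 5: 514 + 143 = 657
dwelling 6: 657 + 143 = 800
dwelling 7: 800 + 143 = 943
dwelling 8: 943 + 143 = 1086
dwelling 9: 1086 + 143 = 1229
dwelling 10: 1229 + 143 = 1372
dwelling 11: 1372 + 143 = 1515
dwelling 12: 1515 + 143 = 1658
dwelling 13: 1658 + 143 = 1801
dwelling 14: 1801 + 143 = 1944
dwelling 15: 1944 + 143 = 2087
dwelling 16: 2087 + 143 = 2230
dwelling 17: 2230 + 143 = 2373
dwelling 18: 2373 + 143 = 2516
dwelling 19: 2516 + 143 = 2659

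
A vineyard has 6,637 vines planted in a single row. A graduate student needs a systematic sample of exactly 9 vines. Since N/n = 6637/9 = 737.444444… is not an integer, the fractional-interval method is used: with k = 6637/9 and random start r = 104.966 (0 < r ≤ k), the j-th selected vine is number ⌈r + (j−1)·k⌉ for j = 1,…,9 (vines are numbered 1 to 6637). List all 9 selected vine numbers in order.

105, 843, 1580, 2318, 3055, 3793, 4530, 5268, 6005

j=1: r + 0k = 104.966 → ⌈·⌉ = 105
j=2: r + 1k = 842.410444… → ⌈·⌉ = 843
j=3: r + 2k = 1579.854888… → ⌈·⌉ = 1580
j=4: r + 3k = 2317.299333… → ⌈·⌉ = 2318
j=5: r + 4k = 3054.743777… → ⌈·⌉ = 3055
j=6: r + 5k = 3792.188222… → ⌈·⌉ = 3793
j=7: r + 6k = 4529.632666… → ⌈·⌉ = 4530
j=8: r + 7k = 5267.077111… → ⌈·⌉ = 5268
j=9: r + 8k = 6004.521555… → ⌈·⌉ = 6005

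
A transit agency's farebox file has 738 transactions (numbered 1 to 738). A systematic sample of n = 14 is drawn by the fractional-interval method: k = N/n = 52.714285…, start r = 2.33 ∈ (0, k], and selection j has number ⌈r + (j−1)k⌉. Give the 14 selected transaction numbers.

j=1: r + 0k = 2.33 → ⌈·⌉ = 3
j=2: r + 1k = 55.044285… → ⌈·⌉ = 56
j=3: r + 2k = 107.758571… → ⌈·⌉ = 108
j=4: r + 3k = 160.472857… → ⌈·⌉ = 161
j=5: r + 4k = 213.187142… → ⌈·⌉ = 214
j=6: r + 5k = 265.901428… → ⌈·⌉ = 266
j=7: r + 6k = 318.615714… → ⌈·⌉ = 319
j=8: r + 7k = 371.33 → ⌈·⌉ = 372
j=9: r + 8k = 424.044285… → ⌈·⌉ = 425
j=10: r + 9k = 476.758571… → ⌈·⌉ = 477
j=11: r + 10k = 529.472857… → ⌈·⌉ = 530
j=12: r + 11k = 582.187142… → ⌈·⌉ = 583
j=13: r + 12k = 634.901428… → ⌈·⌉ = 635
j=14: r + 13k = 687.615714… → ⌈·⌉ = 688

3, 56, 108, 161, 214, 266, 319, 372, 425, 477, 530, 583, 635, 688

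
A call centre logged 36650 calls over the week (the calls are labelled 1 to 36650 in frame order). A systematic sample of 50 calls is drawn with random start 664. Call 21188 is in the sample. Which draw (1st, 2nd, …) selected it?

k = 36650/50 = 733
position = (21188 − 664)/733 + 1 = 20524/733 + 1 = 28 + 1 = 29

29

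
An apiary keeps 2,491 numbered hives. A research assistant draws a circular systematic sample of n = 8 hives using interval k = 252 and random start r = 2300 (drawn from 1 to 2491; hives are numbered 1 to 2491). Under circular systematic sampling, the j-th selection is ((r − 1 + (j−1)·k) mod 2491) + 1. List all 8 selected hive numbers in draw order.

Selection 1: 2300
Selection 2: 2300 + 252 = 2552 → 2552 − 2491 = 61
Selection 3: 61 + 252 = 313
Selection 4: 313 + 252 = 565
Selection 5: 565 + 252 = 817
Selection 6: 817 + 252 = 1069
Selection 7: 1069 + 252 = 1321
Selection 8: 1321 + 252 = 1573

2300, 61, 313, 565, 817, 1069, 1321, 1573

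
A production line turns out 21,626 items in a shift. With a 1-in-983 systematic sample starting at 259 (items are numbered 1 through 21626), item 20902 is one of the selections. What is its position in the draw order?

22

k = 983
position = (20902 − 259)/983 + 1 = 20643/983 + 1 = 21 + 1 = 22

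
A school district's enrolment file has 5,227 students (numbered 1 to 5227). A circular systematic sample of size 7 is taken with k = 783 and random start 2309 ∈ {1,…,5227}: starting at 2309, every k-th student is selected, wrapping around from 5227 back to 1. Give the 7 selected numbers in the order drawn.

2309, 3092, 3875, 4658, 214, 997, 1780

Selection 1: 2309
Selection 2: 2309 + 783 = 3092
Selection 3: 3092 + 783 = 3875
Selection 4: 3875 + 783 = 4658
Selection 5: 4658 + 783 = 5441 → 5441 − 5227 = 214
Selection 6: 214 + 783 = 997
Selection 7: 997 + 783 = 1780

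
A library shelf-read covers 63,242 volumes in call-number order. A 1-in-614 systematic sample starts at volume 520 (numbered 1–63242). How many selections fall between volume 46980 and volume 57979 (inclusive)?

18

k = 614
First selection ≥ 46980: 520 + ⌈(46980−520)/614⌉·614 = 520 + 76×614 = 47184
Last selection ≤ 57979: 520 + ⌊(57979−520)/614⌋·614 = 520 + 93×614 = 57622
Count = 93 − 76 + 1 = 18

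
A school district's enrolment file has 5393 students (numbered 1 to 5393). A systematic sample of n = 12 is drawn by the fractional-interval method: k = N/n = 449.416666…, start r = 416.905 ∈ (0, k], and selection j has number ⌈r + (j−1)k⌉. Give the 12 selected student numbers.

j=1: r + 0k = 416.905 → ⌈·⌉ = 417
j=2: r + 1k = 866.321666… → ⌈·⌉ = 867
j=3: r + 2k = 1315.738333… → ⌈·⌉ = 1316
j=4: r + 3k = 1765.155 → ⌈·⌉ = 1766
j=5: r + 4k = 2214.571666… → ⌈·⌉ = 2215
j=6: r + 5k = 2663.988333… → ⌈·⌉ = 2664
j=7: r + 6k = 3113.405 → ⌈·⌉ = 3114
j=8: r + 7k = 3562.821666… → ⌈·⌉ = 3563
j=9: r + 8k = 4012.238333… → ⌈·⌉ = 4013
j=10: r + 9k = 4461.655 → ⌈·⌉ = 4462
j=11: r + 10k = 4911.071666… → ⌈·⌉ = 4912
j=12: r + 11k = 5360.488333… → ⌈·⌉ = 5361

417, 867, 1316, 1766, 2215, 2664, 3114, 3563, 4013, 4462, 4912, 5361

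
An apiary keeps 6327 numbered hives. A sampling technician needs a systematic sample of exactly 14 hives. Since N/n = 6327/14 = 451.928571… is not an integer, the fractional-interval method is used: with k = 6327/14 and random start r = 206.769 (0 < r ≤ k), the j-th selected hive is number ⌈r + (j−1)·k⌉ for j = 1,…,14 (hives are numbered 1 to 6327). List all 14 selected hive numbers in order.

207, 659, 1111, 1563, 2015, 2467, 2919, 3371, 3823, 4275, 4727, 5178, 5630, 6082

j=1: r + 0k = 206.769 → ⌈·⌉ = 207
j=2: r + 1k = 658.697571… → ⌈·⌉ = 659
j=3: r + 2k = 1110.626142… → ⌈·⌉ = 1111
j=4: r + 3k = 1562.554714… → ⌈·⌉ = 1563
j=5: r + 4k = 2014.483285… → ⌈·⌉ = 2015
j=6: r + 5k = 2466.411857… → ⌈·⌉ = 2467
j=7: r + 6k = 2918.340428… → ⌈·⌉ = 2919
j=8: r + 7k = 3370.269 → ⌈·⌉ = 3371
j=9: r + 8k = 3822.197571… → ⌈·⌉ = 3823
j=10: r + 9k = 4274.126142… → ⌈·⌉ = 4275
j=11: r + 10k = 4726.054714… → ⌈·⌉ = 4727
j=12: r + 11k = 5177.983285… → ⌈·⌉ = 5178
j=13: r + 12k = 5629.911857… → ⌈·⌉ = 5630
j=14: r + 13k = 6081.840428… → ⌈·⌉ = 6082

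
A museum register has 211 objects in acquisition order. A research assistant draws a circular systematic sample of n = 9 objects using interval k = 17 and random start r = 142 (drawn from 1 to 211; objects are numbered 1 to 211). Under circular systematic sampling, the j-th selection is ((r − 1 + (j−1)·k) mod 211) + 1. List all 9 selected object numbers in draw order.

142, 159, 176, 193, 210, 16, 33, 50, 67

Selection 1: 142
Selection 2: 142 + 17 = 159
Selection 3: 159 + 17 = 176
Selection 4: 176 + 17 = 193
Selection 5: 193 + 17 = 210
Selection 6: 210 + 17 = 227 → 227 − 211 = 16
Selection 7: 16 + 17 = 33
Selection 8: 33 + 17 = 50
Selection 9: 50 + 17 = 67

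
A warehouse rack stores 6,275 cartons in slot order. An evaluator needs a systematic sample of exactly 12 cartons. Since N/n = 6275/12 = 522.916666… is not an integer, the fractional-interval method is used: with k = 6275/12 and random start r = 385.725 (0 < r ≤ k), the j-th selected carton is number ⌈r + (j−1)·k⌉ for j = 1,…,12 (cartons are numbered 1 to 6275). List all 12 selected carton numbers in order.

j=1: r + 0k = 385.725 → ⌈·⌉ = 386
j=2: r + 1k = 908.641666… → ⌈·⌉ = 909
j=3: r + 2k = 1431.558333… → ⌈·⌉ = 1432
j=4: r + 3k = 1954.475 → ⌈·⌉ = 1955
j=5: r + 4k = 2477.391666… → ⌈·⌉ = 2478
j=6: r + 5k = 3000.308333… → ⌈·⌉ = 3001
j=7: r + 6k = 3523.225 → ⌈·⌉ = 3524
j=8: r + 7k = 4046.141666… → ⌈·⌉ = 4047
j=9: r + 8k = 4569.058333… → ⌈·⌉ = 4570
j=10: r + 9k = 5091.975 → ⌈·⌉ = 5092
j=11: r + 10k = 5614.891666… → ⌈·⌉ = 5615
j=12: r + 11k = 6137.808333… → ⌈·⌉ = 6138

386, 909, 1432, 1955, 2478, 3001, 3524, 4047, 4570, 5092, 5615, 6138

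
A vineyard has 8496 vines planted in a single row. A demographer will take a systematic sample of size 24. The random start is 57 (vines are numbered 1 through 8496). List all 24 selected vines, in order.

57, 411, 765, 1119, 1473, 1827, 2181, 2535, 2889, 3243, 3597, 3951, 4305, 4659, 5013, 5367, 5721, 6075, 6429, 6783, 7137, 7491, 7845, 8199

k = N/n = 8496/24 = 354
vine 1: 57
vine 2: 57 + 354 = 411
vine 3: 411 + 354 = 765
vine 4: 765 + 354 = 1119
vine 5: 1119 + 354 = 1473
vine 6: 1473 + 354 = 1827
vine 7: 1827 + 354 = 2181
vine 8: 2181 + 354 = 2535
vine 9: 2535 + 354 = 2889
vine 10: 2889 + 354 = 3243
vine 11: 3243 + 354 = 3597
vine 12: 3597 + 354 = 3951
vine 13: 3951 + 354 = 4305
vine 14: 4305 + 354 = 4659
vine 15: 4659 + 354 = 5013
vine 16: 5013 + 354 = 5367
vine 17: 5367 + 354 = 5721
vine 18: 5721 + 354 = 6075
vine 19: 6075 + 354 = 6429
vine 20: 6429 + 354 = 6783
vine 21: 6783 + 354 = 7137
vine 22: 7137 + 354 = 7491
vine 23: 7491 + 354 = 7845
vine 24: 7845 + 354 = 8199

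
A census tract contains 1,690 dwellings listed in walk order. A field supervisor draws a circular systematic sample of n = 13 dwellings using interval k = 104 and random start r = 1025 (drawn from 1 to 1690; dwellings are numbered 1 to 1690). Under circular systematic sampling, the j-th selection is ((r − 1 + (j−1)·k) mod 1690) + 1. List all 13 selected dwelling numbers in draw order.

1025, 1129, 1233, 1337, 1441, 1545, 1649, 63, 167, 271, 375, 479, 583

Selection 1: 1025
Selection 2: 1025 + 104 = 1129
Selection 3: 1129 + 104 = 1233
Selection 4: 1233 + 104 = 1337
Selection 5: 1337 + 104 = 1441
Selection 6: 1441 + 104 = 1545
Selection 7: 1545 + 104 = 1649
Selection 8: 1649 + 104 = 1753 → 1753 − 1690 = 63
Selection 9: 63 + 104 = 167
Selection 10: 167 + 104 = 271
Selection 11: 271 + 104 = 375
Selection 12: 375 + 104 = 479
Selection 13: 479 + 104 = 583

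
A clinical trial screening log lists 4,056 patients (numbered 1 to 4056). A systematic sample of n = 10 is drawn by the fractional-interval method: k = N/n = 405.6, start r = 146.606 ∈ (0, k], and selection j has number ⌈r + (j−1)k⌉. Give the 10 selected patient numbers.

147, 553, 958, 1364, 1770, 2175, 2581, 2986, 3392, 3798

j=1: r + 0k = 146.606 → ⌈·⌉ = 147
j=2: r + 1k = 552.206 → ⌈·⌉ = 553
j=3: r + 2k = 957.806 → ⌈·⌉ = 958
j=4: r + 3k = 1363.406 → ⌈·⌉ = 1364
j=5: r + 4k = 1769.006 → ⌈·⌉ = 1770
j=6: r + 5k = 2174.606 → ⌈·⌉ = 2175
j=7: r + 6k = 2580.206 → ⌈·⌉ = 2581
j=8: r + 7k = 2985.806 → ⌈·⌉ = 2986
j=9: r + 8k = 3391.406 → ⌈·⌉ = 3392
j=10: r + 9k = 3797.006 → ⌈·⌉ = 3798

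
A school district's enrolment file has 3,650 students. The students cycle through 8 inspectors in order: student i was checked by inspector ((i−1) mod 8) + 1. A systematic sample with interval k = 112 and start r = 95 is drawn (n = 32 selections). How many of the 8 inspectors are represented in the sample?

1

Consecutive selections differ by k = 112, so their inspector numbers differ by 112 mod 8 = 0.
gcd(112, 8) = 8, so the sample visits 8/8 = 1 distinct residues mod 8.
Start 95 is inspector 7; the inspectors hit are 7.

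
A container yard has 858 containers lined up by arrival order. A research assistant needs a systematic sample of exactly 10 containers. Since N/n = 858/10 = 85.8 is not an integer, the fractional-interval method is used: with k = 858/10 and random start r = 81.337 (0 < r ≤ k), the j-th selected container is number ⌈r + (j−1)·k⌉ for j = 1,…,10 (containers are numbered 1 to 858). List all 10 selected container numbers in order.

82, 168, 253, 339, 425, 511, 597, 682, 768, 854

j=1: r + 0k = 81.337 → ⌈·⌉ = 82
j=2: r + 1k = 167.137 → ⌈·⌉ = 168
j=3: r + 2k = 252.937 → ⌈·⌉ = 253
j=4: r + 3k = 338.737 → ⌈·⌉ = 339
j=5: r + 4k = 424.537 → ⌈·⌉ = 425
j=6: r + 5k = 510.337 → ⌈·⌉ = 511
j=7: r + 6k = 596.137 → ⌈·⌉ = 597
j=8: r + 7k = 681.937 → ⌈·⌉ = 682
j=9: r + 8k = 767.737 → ⌈·⌉ = 768
j=10: r + 9k = 853.537 → ⌈·⌉ = 854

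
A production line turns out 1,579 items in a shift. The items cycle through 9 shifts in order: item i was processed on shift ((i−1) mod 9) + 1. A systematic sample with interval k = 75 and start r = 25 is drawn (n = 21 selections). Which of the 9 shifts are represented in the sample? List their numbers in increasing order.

Consecutive selections differ by k = 75, so their shift numbers differ by 75 mod 9 = 3.
gcd(75, 9) = 3, so the sample visits 9/3 = 3 distinct residues mod 9.
Start 25 is shift 7; the shifts hit are 1, 4, 7.

1, 4, 7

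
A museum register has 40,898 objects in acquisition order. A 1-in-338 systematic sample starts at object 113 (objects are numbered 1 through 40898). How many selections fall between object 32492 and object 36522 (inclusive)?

12

k = 338
First selection ≥ 32492: 113 + ⌈(32492−113)/338⌉·338 = 113 + 96×338 = 32561
Last selection ≤ 36522: 113 + ⌊(36522−113)/338⌋·338 = 113 + 107×338 = 36279
Count = 107 − 96 + 1 = 12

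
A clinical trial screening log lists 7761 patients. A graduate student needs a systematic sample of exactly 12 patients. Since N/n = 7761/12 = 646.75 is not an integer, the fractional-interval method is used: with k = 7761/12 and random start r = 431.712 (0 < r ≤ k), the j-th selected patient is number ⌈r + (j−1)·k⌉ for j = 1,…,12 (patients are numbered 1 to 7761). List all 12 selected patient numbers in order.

432, 1079, 1726, 2372, 3019, 3666, 4313, 4959, 5606, 6253, 6900, 7546

j=1: r + 0k = 431.712 → ⌈·⌉ = 432
j=2: r + 1k = 1078.462 → ⌈·⌉ = 1079
j=3: r + 2k = 1725.212 → ⌈·⌉ = 1726
j=4: r + 3k = 2371.962 → ⌈·⌉ = 2372
j=5: r + 4k = 3018.712 → ⌈·⌉ = 3019
j=6: r + 5k = 3665.462 → ⌈·⌉ = 3666
j=7: r + 6k = 4312.212 → ⌈·⌉ = 4313
j=8: r + 7k = 4958.962 → ⌈·⌉ = 4959
j=9: r + 8k = 5605.712 → ⌈·⌉ = 5606
j=10: r + 9k = 6252.462 → ⌈·⌉ = 6253
j=11: r + 10k = 6899.212 → ⌈·⌉ = 6900
j=12: r + 11k = 7545.962 → ⌈·⌉ = 7546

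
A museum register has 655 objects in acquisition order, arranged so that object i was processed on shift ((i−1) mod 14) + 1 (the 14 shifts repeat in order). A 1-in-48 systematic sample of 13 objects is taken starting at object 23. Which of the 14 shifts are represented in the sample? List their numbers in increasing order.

Consecutive selections differ by k = 48, so their shift numbers differ by 48 mod 14 = 6.
gcd(48, 14) = 2, so the sample visits 14/2 = 7 distinct residues mod 14.
Start 23 is shift 9; the shifts hit are 1, 3, 5, 7, 9, 11, 13.

1, 3, 5, 7, 9, 11, 13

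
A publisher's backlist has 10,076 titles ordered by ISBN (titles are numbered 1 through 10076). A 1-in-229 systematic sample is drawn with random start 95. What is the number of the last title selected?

9942

k = 229
44th selection = r + (44−1)·k = 95 + 43×229 = 95 + 9847 = 9942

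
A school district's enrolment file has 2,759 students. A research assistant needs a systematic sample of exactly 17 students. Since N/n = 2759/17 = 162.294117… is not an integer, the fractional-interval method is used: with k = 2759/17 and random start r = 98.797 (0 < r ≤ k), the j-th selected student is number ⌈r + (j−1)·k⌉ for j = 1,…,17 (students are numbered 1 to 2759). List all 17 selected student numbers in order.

j=1: r + 0k = 98.797 → ⌈·⌉ = 99
j=2: r + 1k = 261.091117… → ⌈·⌉ = 262
j=3: r + 2k = 423.385235… → ⌈·⌉ = 424
j=4: r + 3k = 585.679352… → ⌈·⌉ = 586
j=5: r + 4k = 747.973470… → ⌈·⌉ = 748
j=6: r + 5k = 910.267588… → ⌈·⌉ = 911
j=7: r + 6k = 1072.561705… → ⌈·⌉ = 1073
j=8: r + 7k = 1234.855823… → ⌈·⌉ = 1235
j=9: r + 8k = 1397.149941… → ⌈·⌉ = 1398
j=10: r + 9k = 1559.444058… → ⌈·⌉ = 1560
j=11: r + 10k = 1721.738176… → ⌈·⌉ = 1722
j=12: r + 11k = 1884.032294… → ⌈·⌉ = 1885
j=13: r + 12k = 2046.326411… → ⌈·⌉ = 2047
j=14: r + 13k = 2208.620529… → ⌈·⌉ = 2209
j=15: r + 14k = 2370.914647… → ⌈·⌉ = 2371
j=16: r + 15k = 2533.208764… → ⌈·⌉ = 2534
j=17: r + 16k = 2695.502882… → ⌈·⌉ = 2696

99, 262, 424, 586, 748, 911, 1073, 1235, 1398, 1560, 1722, 1885, 2047, 2209, 2371, 2534, 2696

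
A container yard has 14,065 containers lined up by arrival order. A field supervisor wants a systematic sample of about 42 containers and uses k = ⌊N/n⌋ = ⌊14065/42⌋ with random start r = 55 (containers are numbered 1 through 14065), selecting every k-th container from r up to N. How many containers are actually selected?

k = ⌊14065/42⌋ = 334
Achieved size = ⌊(14065 − 55)/334⌋ + 1 = ⌊14010/334⌋ + 1 = 41 + 1 = 42
(last selection: 55 + 41×334 = 13749 ≤ 14065; next would be 14083 > 14065)

42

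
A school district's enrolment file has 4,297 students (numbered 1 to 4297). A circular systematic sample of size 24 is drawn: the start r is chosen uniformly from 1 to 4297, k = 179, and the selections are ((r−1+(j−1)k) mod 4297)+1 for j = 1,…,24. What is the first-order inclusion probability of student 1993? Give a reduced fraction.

For each position j, as r ranges over 1…4297 the j-th selection hits every student exactly once, so student 1993 is selected for exactly 24 of the 4297 starts.
Inclusion probability = 24/4297.

24/4297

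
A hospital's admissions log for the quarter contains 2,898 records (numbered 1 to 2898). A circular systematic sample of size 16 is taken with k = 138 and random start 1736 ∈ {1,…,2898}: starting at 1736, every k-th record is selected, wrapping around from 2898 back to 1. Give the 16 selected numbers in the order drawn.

1736, 1874, 2012, 2150, 2288, 2426, 2564, 2702, 2840, 80, 218, 356, 494, 632, 770, 908

Selection 1: 1736
Selection 2: 1736 + 138 = 1874
Selection 3: 1874 + 138 = 2012
Selection 4: 2012 + 138 = 2150
Selection 5: 2150 + 138 = 2288
Selection 6: 2288 + 138 = 2426
Selection 7: 2426 + 138 = 2564
Selection 8: 2564 + 138 = 2702
Selection 9: 2702 + 138 = 2840
Selection 10: 2840 + 138 = 2978 → 2978 − 2898 = 80
Selection 11: 80 + 138 = 218
Selection 12: 218 + 138 = 356
Selection 13: 356 + 138 = 494
Selection 14: 494 + 138 = 632
Selection 15: 632 + 138 = 770
Selection 16: 770 + 138 = 908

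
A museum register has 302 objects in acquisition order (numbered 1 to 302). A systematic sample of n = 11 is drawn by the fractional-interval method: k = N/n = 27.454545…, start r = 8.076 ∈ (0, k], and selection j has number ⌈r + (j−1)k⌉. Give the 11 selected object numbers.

j=1: r + 0k = 8.076 → ⌈·⌉ = 9
j=2: r + 1k = 35.530545… → ⌈·⌉ = 36
j=3: r + 2k = 62.985090… → ⌈·⌉ = 63
j=4: r + 3k = 90.439636… → ⌈·⌉ = 91
j=5: r + 4k = 117.894181… → ⌈·⌉ = 118
j=6: r + 5k = 145.348727… → ⌈·⌉ = 146
j=7: r + 6k = 172.803272… → ⌈·⌉ = 173
j=8: r + 7k = 200.257818… → ⌈·⌉ = 201
j=9: r + 8k = 227.712363… → ⌈·⌉ = 228
j=10: r + 9k = 255.166909… → ⌈·⌉ = 256
j=11: r + 10k = 282.621454… → ⌈·⌉ = 283

9, 36, 63, 91, 118, 146, 173, 201, 228, 256, 283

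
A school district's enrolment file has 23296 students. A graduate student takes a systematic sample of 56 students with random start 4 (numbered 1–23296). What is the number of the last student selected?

k = 23296/56 = 416
56th selection = r + (56−1)·k = 4 + 55×416 = 4 + 22880 = 22884

22884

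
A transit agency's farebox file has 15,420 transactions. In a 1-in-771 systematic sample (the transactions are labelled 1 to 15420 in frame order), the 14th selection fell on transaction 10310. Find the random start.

287

k = 771
r = 10310 − (14−1)×771 = 10310 − 10023 = 287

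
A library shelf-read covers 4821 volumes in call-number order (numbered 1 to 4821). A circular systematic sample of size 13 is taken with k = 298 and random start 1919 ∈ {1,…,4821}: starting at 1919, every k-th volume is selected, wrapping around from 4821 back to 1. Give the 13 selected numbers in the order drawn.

1919, 2217, 2515, 2813, 3111, 3409, 3707, 4005, 4303, 4601, 78, 376, 674

Selection 1: 1919
Selection 2: 1919 + 298 = 2217
Selection 3: 2217 + 298 = 2515
Selection 4: 2515 + 298 = 2813
Selection 5: 2813 + 298 = 3111
Selection 6: 3111 + 298 = 3409
Selection 7: 3409 + 298 = 3707
Selection 8: 3707 + 298 = 4005
Selection 9: 4005 + 298 = 4303
Selection 10: 4303 + 298 = 4601
Selection 11: 4601 + 298 = 4899 → 4899 − 4821 = 78
Selection 12: 78 + 298 = 376
Selection 13: 376 + 298 = 674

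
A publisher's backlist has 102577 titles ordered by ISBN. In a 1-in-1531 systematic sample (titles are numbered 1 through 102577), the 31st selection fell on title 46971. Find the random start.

k = 1531
r = 46971 − (31−1)×1531 = 46971 − 45930 = 1041

1041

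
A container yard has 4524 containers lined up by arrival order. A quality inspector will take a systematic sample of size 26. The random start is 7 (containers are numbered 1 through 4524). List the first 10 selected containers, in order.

k = N/n = 4524/26 = 174
container 1: 7
container 2: 7 + 174 = 181
container 3: 181 + 174 = 355
container 4: 355 + 174 = 529
container 5: 529 + 174 = 703
container 6: 703 + 174 = 877
container 7: 877 + 174 = 1051
container 8: 1051 + 174 = 1225
container 9: 1225 + 174 = 1399
container 10: 1399 + 174 = 1573

7, 181, 355, 529, 703, 877, 1051, 1225, 1399, 1573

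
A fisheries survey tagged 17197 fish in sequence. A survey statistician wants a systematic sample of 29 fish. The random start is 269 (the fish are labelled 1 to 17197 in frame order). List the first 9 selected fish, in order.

k = N/n = 17197/29 = 593
fish 1: 269
fish 2: 269 + 593 = 862
fish 3: 862 + 593 = 1455
fish 4: 1455 + 593 = 2048
fish 5: 2048 + 593 = 2641
fish 6: 2641 + 593 = 3234
fish 7: 3234 + 593 = 3827
fish 8: 3827 + 593 = 4420
fish 9: 4420 + 593 = 5013

269, 862, 1455, 2048, 2641, 3234, 3827, 4420, 5013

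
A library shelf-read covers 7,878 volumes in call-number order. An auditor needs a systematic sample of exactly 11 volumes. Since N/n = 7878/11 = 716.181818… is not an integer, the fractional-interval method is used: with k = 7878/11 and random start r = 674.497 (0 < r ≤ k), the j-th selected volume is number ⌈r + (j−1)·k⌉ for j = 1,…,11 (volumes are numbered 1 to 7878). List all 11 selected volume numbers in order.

675, 1391, 2107, 2824, 3540, 4256, 4972, 5688, 6404, 7121, 7837

j=1: r + 0k = 674.497 → ⌈·⌉ = 675
j=2: r + 1k = 1390.678818… → ⌈·⌉ = 1391
j=3: r + 2k = 2106.860636… → ⌈·⌉ = 2107
j=4: r + 3k = 2823.042454… → ⌈·⌉ = 2824
j=5: r + 4k = 3539.224272… → ⌈·⌉ = 3540
j=6: r + 5k = 4255.406090… → ⌈·⌉ = 4256
j=7: r + 6k = 4971.587909… → ⌈·⌉ = 4972
j=8: r + 7k = 5687.769727… → ⌈·⌉ = 5688
j=9: r + 8k = 6403.951545… → ⌈·⌉ = 6404
j=10: r + 9k = 7120.133363… → ⌈·⌉ = 7121
j=11: r + 10k = 7836.315181… → ⌈·⌉ = 7837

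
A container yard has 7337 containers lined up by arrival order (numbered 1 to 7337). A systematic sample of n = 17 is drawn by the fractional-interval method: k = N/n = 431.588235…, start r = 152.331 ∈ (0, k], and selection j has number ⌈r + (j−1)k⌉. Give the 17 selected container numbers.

153, 584, 1016, 1448, 1879, 2311, 2742, 3174, 3606, 4037, 4469, 4900, 5332, 5763, 6195, 6627, 7058

j=1: r + 0k = 152.331 → ⌈·⌉ = 153
j=2: r + 1k = 583.919235… → ⌈·⌉ = 584
j=3: r + 2k = 1015.507470… → ⌈·⌉ = 1016
j=4: r + 3k = 1447.095705… → ⌈·⌉ = 1448
j=5: r + 4k = 1878.683941… → ⌈·⌉ = 1879
j=6: r + 5k = 2310.272176… → ⌈·⌉ = 2311
j=7: r + 6k = 2741.860411… → ⌈·⌉ = 2742
j=8: r + 7k = 3173.448647… → ⌈·⌉ = 3174
j=9: r + 8k = 3605.036882… → ⌈·⌉ = 3606
j=10: r + 9k = 4036.625117… → ⌈·⌉ = 4037
j=11: r + 10k = 4468.213352… → ⌈·⌉ = 4469
j=12: r + 11k = 4899.801588… → ⌈·⌉ = 4900
j=13: r + 12k = 5331.389823… → ⌈·⌉ = 5332
j=14: r + 13k = 5762.978058… → ⌈·⌉ = 5763
j=15: r + 14k = 6194.566294… → ⌈·⌉ = 6195
j=16: r + 15k = 6626.154529… → ⌈·⌉ = 6627
j=17: r + 16k = 7057.742764… → ⌈·⌉ = 7058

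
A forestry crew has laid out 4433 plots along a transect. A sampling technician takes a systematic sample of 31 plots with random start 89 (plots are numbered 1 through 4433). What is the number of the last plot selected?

4379

k = 4433/31 = 143
31st selection = r + (31−1)·k = 89 + 30×143 = 89 + 4290 = 4379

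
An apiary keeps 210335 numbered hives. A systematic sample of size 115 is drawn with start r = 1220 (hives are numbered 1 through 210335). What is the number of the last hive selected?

209726

k = 210335/115 = 1829
115th selection = r + (115−1)·k = 1220 + 114×1829 = 1220 + 208506 = 209726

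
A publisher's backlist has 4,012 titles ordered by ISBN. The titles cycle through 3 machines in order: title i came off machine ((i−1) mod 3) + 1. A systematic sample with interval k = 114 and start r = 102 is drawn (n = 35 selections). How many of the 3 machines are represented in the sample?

Consecutive selections differ by k = 114, so their machine numbers differ by 114 mod 3 = 0.
gcd(114, 3) = 3, so the sample visits 3/3 = 1 distinct residues mod 3.
Start 102 is machine 3; the machines hit are 3.

1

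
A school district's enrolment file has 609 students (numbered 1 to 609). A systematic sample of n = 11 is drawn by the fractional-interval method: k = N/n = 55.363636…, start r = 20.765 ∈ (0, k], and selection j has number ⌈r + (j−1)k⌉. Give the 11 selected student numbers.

j=1: r + 0k = 20.765 → ⌈·⌉ = 21
j=2: r + 1k = 76.128636… → ⌈·⌉ = 77
j=3: r + 2k = 131.492272… → ⌈·⌉ = 132
j=4: r + 3k = 186.855909… → ⌈·⌉ = 187
j=5: r + 4k = 242.219545… → ⌈·⌉ = 243
j=6: r + 5k = 297.583181… → ⌈·⌉ = 298
j=7: r + 6k = 352.946818… → ⌈·⌉ = 353
j=8: r + 7k = 408.310454… → ⌈·⌉ = 409
j=9: r + 8k = 463.674090… → ⌈·⌉ = 464
j=10: r + 9k = 519.037727… → ⌈·⌉ = 520
j=11: r + 10k = 574.401363… → ⌈·⌉ = 575

21, 77, 132, 187, 243, 298, 353, 409, 464, 520, 575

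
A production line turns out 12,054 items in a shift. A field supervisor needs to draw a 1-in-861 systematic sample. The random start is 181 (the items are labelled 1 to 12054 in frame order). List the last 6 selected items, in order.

9th selection = 181 + 8×861 = 7069
10th: 7069 + 861 = 7930
11th: 7930 + 861 = 8791
12th: 8791 + 861 = 9652
13th: 9652 + 861 = 10513
14th: 10513 + 861 = 11374

7069, 7930, 8791, 9652, 10513, 11374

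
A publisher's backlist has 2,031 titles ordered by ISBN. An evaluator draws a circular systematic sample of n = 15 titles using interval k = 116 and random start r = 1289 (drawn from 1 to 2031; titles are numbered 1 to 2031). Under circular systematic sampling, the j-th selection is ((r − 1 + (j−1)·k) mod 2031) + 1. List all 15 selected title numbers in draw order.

1289, 1405, 1521, 1637, 1753, 1869, 1985, 70, 186, 302, 418, 534, 650, 766, 882

Selection 1: 1289
Selection 2: 1289 + 116 = 1405
Selection 3: 1405 + 116 = 1521
Selection 4: 1521 + 116 = 1637
Selection 5: 1637 + 116 = 1753
Selection 6: 1753 + 116 = 1869
Selection 7: 1869 + 116 = 1985
Selection 8: 1985 + 116 = 2101 → 2101 − 2031 = 70
Selection 9: 70 + 116 = 186
Selection 10: 186 + 116 = 302
Selection 11: 302 + 116 = 418
Selection 12: 418 + 116 = 534
Selection 13: 534 + 116 = 650
Selection 14: 650 + 116 = 766
Selection 15: 766 + 116 = 882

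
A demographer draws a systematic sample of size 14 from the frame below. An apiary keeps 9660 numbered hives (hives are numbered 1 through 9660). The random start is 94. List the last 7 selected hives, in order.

4924, 5614, 6304, 6994, 7684, 8374, 9064

k = N/n = 9660/14 = 690
8th selection = 94 + 7×690 = 4924
9th: 4924 + 690 = 5614
10th: 5614 + 690 = 6304
11th: 6304 + 690 = 6994
12th: 6994 + 690 = 7684
13th: 7684 + 690 = 8374
14th: 8374 + 690 = 9064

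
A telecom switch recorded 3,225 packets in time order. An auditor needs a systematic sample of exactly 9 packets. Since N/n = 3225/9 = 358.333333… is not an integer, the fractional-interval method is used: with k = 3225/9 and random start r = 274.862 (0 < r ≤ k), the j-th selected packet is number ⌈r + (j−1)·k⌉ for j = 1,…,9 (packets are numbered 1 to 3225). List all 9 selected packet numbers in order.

j=1: r + 0k = 274.862 → ⌈·⌉ = 275
j=2: r + 1k = 633.195333… → ⌈·⌉ = 634
j=3: r + 2k = 991.528666… → ⌈·⌉ = 992
j=4: r + 3k = 1349.862 → ⌈·⌉ = 1350
j=5: r + 4k = 1708.195333… → ⌈·⌉ = 1709
j=6: r + 5k = 2066.528666… → ⌈·⌉ = 2067
j=7: r + 6k = 2424.862 → ⌈·⌉ = 2425
j=8: r + 7k = 2783.195333… → ⌈·⌉ = 2784
j=9: r + 8k = 3141.528666… → ⌈·⌉ = 3142

275, 634, 992, 1350, 1709, 2067, 2425, 2784, 3142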